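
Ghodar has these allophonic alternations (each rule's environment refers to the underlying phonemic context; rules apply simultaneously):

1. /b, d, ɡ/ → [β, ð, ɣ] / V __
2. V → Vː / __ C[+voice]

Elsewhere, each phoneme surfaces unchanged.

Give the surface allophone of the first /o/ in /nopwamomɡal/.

/o/ — between /n/ and /p/; rule 2 does not apply here → [o].

[o]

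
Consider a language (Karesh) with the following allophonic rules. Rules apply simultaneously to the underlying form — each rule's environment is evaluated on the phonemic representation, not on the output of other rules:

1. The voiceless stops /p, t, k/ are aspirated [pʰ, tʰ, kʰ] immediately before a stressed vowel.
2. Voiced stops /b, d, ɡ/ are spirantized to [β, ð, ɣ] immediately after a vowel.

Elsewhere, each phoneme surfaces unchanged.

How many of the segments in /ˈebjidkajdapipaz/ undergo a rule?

Segments that undergo a rule: /b/ → [β] (rule 2); /d/ → [ð] (rule 2).
All other segments surface unchanged.

2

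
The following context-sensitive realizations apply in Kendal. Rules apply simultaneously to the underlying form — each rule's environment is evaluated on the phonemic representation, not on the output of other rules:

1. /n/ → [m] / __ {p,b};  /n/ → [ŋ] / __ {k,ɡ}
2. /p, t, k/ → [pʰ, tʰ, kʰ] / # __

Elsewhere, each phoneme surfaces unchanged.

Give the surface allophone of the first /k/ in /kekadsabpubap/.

/k/ — word-initial, word-initially — surfaces as [kʰ] (rule 2).

[kʰ]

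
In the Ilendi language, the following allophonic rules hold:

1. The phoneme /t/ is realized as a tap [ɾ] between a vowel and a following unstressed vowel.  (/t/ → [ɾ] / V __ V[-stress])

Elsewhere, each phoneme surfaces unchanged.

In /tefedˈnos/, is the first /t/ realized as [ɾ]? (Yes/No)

/t/ (word-initial) is in the target of rule 1 but the environment (between a vowel and a following unstressed vowel) is not met → [t].
The actual realization is [t], not [ɾ].

No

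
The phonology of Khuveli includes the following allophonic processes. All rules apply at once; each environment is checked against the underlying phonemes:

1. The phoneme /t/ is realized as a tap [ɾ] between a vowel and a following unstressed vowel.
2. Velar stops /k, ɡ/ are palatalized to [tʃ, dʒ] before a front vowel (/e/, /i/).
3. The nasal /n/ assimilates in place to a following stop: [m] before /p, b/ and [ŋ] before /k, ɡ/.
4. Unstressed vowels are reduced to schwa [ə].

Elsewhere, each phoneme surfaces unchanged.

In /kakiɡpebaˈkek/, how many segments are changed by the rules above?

Segments that undergo a rule: /a/ → [ə] (rule 4); /k/ → [tʃ] (rule 2); /i/ → [ə] (rule 4); /e/ → [ə] (rule 4); /a/ → [ə] (rule 4); /k/ → [tʃ] (rule 2).
All other segments surface unchanged.

6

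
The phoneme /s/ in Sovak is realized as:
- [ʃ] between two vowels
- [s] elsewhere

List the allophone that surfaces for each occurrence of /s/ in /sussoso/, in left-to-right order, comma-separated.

Occurrence 1 (position 1): no conditioning environment matches → elsewhere allophone [s].
Occurrence 2 (position 3): no conditioning environment matches → elsewhere allophone [s].
Occurrence 3 (position 4): no conditioning environment matches → elsewhere allophone [s].
Occurrence 4 (position 6): between two vowels → [ʃ].

[s], [s], [s], [ʃ]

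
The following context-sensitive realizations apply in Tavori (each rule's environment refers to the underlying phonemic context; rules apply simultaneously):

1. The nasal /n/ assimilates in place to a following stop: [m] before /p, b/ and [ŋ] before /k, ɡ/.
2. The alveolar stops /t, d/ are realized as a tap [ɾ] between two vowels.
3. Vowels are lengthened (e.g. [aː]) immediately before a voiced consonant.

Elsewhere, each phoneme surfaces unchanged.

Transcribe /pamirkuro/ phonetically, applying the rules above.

/p/ (word-initial) is unaffected → [p].
/a/ — between /p/ and /m/, before a voiced consonant — surfaces as [aː] (rule 3).
/m/ (between /a/ and /i/) is unaffected → [m].
/i/ (between /m/ and /r/): before a voiced consonant, so rule 3 applies → [iː].
/r/ (between /i/ and /k/) is unaffected → [r].
/k/ (between /r/ and /u/) is unaffected → [k].
Rule 3 applies to /u/ (between /k/ and /r/: before a voiced consonant) → [uː].
/r/ (between /u/ and /o/): no rule targets it → [r].
/o/ (word-final) is in the target of rule 3 but the environment (before a voiced consonant) is not met → [o].

[paːmiːrkuːro]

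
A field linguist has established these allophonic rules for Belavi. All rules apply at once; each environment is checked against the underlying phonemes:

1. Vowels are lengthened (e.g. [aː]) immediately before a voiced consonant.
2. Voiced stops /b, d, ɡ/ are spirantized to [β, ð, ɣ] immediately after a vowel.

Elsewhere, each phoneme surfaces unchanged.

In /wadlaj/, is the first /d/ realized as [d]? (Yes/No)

/d/ (between /a/ and /l/): immediately after a vowel, so rule 2 applies → [ð].
The actual realization is [ð], not [d].

No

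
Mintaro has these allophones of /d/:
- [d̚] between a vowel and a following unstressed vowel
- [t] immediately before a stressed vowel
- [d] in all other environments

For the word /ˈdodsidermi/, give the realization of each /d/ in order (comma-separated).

[t], [d], [d̚]

Occurrence 1 (position 1): immediately before a stressed vowel → [t].
Occurrence 2 (position 3): no conditioning environment matches → elsewhere allophone [d].
Occurrence 3 (position 6): between a vowel and a following unstressed vowel → [d̚].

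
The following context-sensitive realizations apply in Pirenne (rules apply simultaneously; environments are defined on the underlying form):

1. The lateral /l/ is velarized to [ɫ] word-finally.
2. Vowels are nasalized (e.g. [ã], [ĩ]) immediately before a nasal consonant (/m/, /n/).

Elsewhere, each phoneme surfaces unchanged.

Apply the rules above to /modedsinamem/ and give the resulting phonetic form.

[modedsĩnãmẽm]

/o/ (between /m/ and /d/) is in the target of rule 2 but the environment (before a nasal consonant) is not met → [o].
/e/ (between /d/ and /d/): rule 2 targets it, but not before a nasal consonant → unchanged [e].
/i/ meets the environment for rule 2 (before a nasal consonant) → [ĩ].
/a/ — between /n/ and /m/, before a nasal consonant — surfaces as [ã] (rule 2).
Rule 2 applies to /e/ (between /m/ and /m/: before a nasal consonant) → [ẽ].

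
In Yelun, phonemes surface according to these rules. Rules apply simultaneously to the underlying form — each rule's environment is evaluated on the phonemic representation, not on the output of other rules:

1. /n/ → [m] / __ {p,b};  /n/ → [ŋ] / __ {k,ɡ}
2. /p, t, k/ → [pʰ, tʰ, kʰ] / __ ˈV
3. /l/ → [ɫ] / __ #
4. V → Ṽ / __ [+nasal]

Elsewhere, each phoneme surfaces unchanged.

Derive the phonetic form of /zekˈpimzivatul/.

[zekˈpʰĩmzivatuɫ]

/z/ stays [z].
/e/ (between /z/ and /k/): rule 4 targets it, but not before a nasal consonant → unchanged [e].
/k/ (between /e/ and /p/): rule 2 targets it, but not immediately before a stressed vowel → unchanged [k].
/p/ (between /k/ and /i/) occurs immediately before a stressed vowel → [pʰ] by rule 2.
/i/ meets the environment for rule 4 (before a nasal consonant) → [ĩ].
/m/ stays [m].
/z/ (between /m/ and /i/): no rule targets it → [z].
/i/ (between /z/ and /v/) fails the environment for rule 4, so it stays [i].
/v/ — not in any rule's target class → [v].
/a/ (between /v/ and /t/) is in the target of rule 4 but the environment (before a nasal consonant) is not met → [a].
/t/ (between /a/ and /u/): rule 2 targets it, but not immediately before a stressed vowel → unchanged [t].
/u/ (between /t/ and /l/) is in the target of rule 4 but the environment (before a nasal consonant) is not met → [u].
/l/ — word-final, word-finally — surfaces as [ɫ] (rule 3).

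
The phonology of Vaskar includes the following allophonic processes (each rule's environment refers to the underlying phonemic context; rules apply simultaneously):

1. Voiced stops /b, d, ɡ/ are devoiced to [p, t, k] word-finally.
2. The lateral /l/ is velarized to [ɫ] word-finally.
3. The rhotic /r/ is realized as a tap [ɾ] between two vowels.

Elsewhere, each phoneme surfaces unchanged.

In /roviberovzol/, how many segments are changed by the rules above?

Segments that undergo a rule: /r/ → [ɾ] (rule 3); /l/ → [ɫ] (rule 2).
All other segments surface unchanged.

2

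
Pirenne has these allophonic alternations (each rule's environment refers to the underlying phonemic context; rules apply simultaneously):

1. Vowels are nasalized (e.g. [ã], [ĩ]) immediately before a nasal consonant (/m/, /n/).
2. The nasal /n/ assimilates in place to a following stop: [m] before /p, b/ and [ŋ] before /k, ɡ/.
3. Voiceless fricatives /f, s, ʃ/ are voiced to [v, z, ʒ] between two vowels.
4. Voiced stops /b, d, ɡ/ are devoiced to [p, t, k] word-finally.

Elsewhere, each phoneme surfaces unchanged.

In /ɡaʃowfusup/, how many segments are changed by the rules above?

Segments that undergo a rule: /ʃ/ → [ʒ] (rule 3); /s/ → [z] (rule 3).
All other segments surface unchanged.

2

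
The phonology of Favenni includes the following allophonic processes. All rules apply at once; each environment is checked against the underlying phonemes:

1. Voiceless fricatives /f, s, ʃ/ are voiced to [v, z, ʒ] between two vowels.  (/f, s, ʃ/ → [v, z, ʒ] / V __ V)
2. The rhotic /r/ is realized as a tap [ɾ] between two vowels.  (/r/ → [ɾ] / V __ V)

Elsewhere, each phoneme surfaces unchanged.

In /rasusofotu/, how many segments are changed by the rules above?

3

Segments that undergo a rule: /s/ → [z] (rule 1); /s/ → [z] (rule 1); /f/ → [v] (rule 1).
All other segments surface unchanged.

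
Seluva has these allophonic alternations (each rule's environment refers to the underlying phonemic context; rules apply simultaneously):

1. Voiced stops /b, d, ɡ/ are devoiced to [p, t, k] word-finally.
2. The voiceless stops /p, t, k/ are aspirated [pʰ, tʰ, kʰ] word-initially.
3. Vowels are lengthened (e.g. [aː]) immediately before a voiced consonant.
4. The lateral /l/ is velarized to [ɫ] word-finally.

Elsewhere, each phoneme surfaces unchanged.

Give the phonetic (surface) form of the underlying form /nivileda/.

/n/ — not in any rule's target class → [n].
/i/ (between /n/ and /v/): before a voiced consonant, so rule 3 applies → [iː].
/v/ (between /i/ and /i/): no rule targets it → [v].
/i/ (between /v/ and /l/) occurs before a voiced consonant → [iː] by rule 3.
/l/ (between /i/ and /e/): rule 4 targets it, but not word-finally → unchanged [l].
/e/ (between /l/ and /d/): before a voiced consonant, so rule 3 applies → [eː].
/d/ (between /e/ and /a/) fails the environment for rule 1, so it stays [d].
/a/ (word-final): rule 3 targets it, but not before a voiced consonant → unchanged [a].

[niːviːleːda]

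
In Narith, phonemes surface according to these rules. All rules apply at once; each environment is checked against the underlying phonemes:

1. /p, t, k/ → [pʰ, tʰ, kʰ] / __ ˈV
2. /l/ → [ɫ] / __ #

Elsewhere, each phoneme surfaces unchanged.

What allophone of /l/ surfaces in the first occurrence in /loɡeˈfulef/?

/l/ (word-initial) fails the environment for rule 2, so it stays [l].

[l]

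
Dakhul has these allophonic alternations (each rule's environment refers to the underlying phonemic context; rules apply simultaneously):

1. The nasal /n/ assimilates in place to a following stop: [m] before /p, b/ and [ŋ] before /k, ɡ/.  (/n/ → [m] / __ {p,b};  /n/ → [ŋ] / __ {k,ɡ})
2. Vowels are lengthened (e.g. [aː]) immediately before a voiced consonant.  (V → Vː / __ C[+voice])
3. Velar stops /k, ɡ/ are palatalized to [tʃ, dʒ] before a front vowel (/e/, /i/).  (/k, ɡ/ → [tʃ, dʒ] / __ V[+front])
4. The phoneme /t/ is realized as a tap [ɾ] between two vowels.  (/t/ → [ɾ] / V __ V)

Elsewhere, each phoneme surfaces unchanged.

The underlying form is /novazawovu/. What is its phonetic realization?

[noːvaːzaːwoːvu]

/n/ (word-initial) fails the environment for rule 1, so it stays [n].
/o/ (between /n/ and /v/): before a voiced consonant, so rule 2 applies → [oː].
/v/ (between /o/ and /a/): no rule targets it → [v].
/a/ meets the environment for rule 2 (before a voiced consonant) → [aː].
/z/ — not in any rule's target class → [z].
Rule 2 applies to /a/ (between /z/ and /w/: before a voiced consonant) → [aː].
/w/ (between /a/ and /o/) is unaffected → [w].
Rule 2 applies to /o/ (between /w/ and /v/: before a voiced consonant) → [oː].
/v/ (between /o/ and /u/) is unaffected → [v].
/u/ (word-final) is in the target of rule 2 but the environment (before a voiced consonant) is not met → [u].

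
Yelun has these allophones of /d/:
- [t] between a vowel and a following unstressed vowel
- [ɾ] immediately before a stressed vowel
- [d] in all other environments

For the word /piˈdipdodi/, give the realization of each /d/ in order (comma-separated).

Occurrence 1 (position 3): immediately before a stressed vowel → [ɾ].
Occurrence 2 (position 6): no conditioning environment matches → elsewhere allophone [d].
Occurrence 3 (position 8): between a vowel and a following unstressed vowel → [t].

[ɾ], [d], [t]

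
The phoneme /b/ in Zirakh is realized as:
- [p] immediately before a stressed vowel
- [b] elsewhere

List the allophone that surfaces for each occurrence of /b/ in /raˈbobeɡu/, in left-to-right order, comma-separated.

[p], [b]

Occurrence 1 (position 3): immediately before a stressed vowel → [p].
Occurrence 2 (position 5): no conditioning environment matches → elsewhere allophone [b].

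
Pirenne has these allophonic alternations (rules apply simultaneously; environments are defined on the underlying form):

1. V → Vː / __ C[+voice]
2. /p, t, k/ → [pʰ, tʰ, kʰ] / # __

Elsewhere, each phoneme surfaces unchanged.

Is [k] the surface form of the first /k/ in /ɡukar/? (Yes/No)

Yes

/k/ (between /u/ and /a/) is in the target of rule 2 but the environment (word-initially) is not met → [k].
The actual realization is [k], which matches [k].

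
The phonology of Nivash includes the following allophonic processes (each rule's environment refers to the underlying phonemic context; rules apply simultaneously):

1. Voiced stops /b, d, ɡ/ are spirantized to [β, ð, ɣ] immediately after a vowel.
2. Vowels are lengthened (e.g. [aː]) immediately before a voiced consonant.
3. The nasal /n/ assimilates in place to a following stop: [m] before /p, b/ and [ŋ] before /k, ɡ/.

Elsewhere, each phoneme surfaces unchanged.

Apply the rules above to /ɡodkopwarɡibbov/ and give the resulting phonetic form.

/ɡ/ (word-initial): rule 1 targets it, but not immediately after a vowel → unchanged [ɡ].
/o/ meets the environment for rule 2 (before a voiced consonant) → [oː].
/d/ meets the environment for rule 1 (immediately after a vowel) → [ð].
/k/ (between /d/ and /o/) is unaffected → [k].
/o/ (between /k/ and /p/) fails the environment for rule 2, so it stays [o].
/p/ (between /o/ and /w/) is unaffected → [p].
/w/ (between /p/ and /a/): no rule targets it → [w].
/a/ — between /w/ and /r/, before a voiced consonant — surfaces as [aː] (rule 2).
/r/ (between /a/ and /ɡ/): no rule targets it → [r].
/ɡ/ (between /r/ and /i/): rule 1 targets it, but not immediately after a vowel → unchanged [ɡ].
/i/ meets the environment for rule 2 (before a voiced consonant) → [iː].
/b/ (between /i/ and /b/) occurs immediately after a vowel → [β] by rule 1.
/b/ (between /b/ and /o/) fails the environment for rule 1, so it stays [b].
/o/ meets the environment for rule 2 (before a voiced consonant) → [oː].
/v/ (word-final) is unaffected → [v].

[ɡoːðkopwaːrɡiːβboːv]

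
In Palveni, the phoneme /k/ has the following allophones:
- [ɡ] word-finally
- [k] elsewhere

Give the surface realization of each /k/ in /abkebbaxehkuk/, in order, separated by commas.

Occurrence 1 (position 3): no conditioning environment matches → elsewhere allophone [k].
Occurrence 2 (position 11): no conditioning environment matches → elsewhere allophone [k].
Occurrence 3 (position 13): word-finally → [ɡ].

[k], [k], [ɡ]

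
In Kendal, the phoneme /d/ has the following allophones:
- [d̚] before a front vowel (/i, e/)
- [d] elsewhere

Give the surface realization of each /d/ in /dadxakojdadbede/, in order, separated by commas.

[d], [d], [d], [d], [d̚]

Occurrence 1 (position 1): no conditioning environment matches → elsewhere allophone [d].
Occurrence 2 (position 3): no conditioning environment matches → elsewhere allophone [d].
Occurrence 3 (position 9): no conditioning environment matches → elsewhere allophone [d].
Occurrence 4 (position 11): no conditioning environment matches → elsewhere allophone [d].
Occurrence 5 (position 14): before a front vowel (/i, e/) → [d̚].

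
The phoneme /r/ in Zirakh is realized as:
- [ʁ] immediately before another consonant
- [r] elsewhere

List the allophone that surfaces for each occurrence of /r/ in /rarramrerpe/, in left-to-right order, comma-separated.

[r], [ʁ], [r], [r], [ʁ]

Occurrence 1 (position 1): no conditioning environment matches → elsewhere allophone [r].
Occurrence 2 (position 3): immediately before another consonant → [ʁ].
Occurrence 3 (position 4): no conditioning environment matches → elsewhere allophone [r].
Occurrence 4 (position 7): no conditioning environment matches → elsewhere allophone [r].
Occurrence 5 (position 9): immediately before another consonant → [ʁ].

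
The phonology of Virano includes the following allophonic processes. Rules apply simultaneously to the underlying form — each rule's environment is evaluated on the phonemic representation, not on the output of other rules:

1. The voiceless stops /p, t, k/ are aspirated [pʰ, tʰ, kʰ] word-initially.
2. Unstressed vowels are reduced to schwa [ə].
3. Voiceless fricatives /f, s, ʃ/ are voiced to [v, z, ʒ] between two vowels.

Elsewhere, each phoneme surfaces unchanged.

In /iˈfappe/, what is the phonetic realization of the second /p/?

/p/ (between /p/ and /e/) fails the environment for rule 1, so it stays [p].

[p]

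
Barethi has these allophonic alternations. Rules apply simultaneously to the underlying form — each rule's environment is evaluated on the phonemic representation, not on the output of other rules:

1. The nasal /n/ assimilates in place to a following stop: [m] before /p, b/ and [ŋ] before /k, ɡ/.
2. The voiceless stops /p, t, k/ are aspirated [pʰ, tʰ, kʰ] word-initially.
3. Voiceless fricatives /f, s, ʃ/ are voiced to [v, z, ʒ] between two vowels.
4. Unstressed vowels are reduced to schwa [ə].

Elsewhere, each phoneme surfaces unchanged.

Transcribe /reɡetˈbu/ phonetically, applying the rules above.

[rəɡətˈbu]

/e/ meets the environment for rule 4 (in an unstressed syllable) → [ə].
/e/ — between /ɡ/ and /t/, in an unstressed syllable — surfaces as [ə] (rule 4).
/t/ (between /e/ and /b/) is in the target of rule 2 but the environment (word-initially) is not met → [t].
/u/ (word-final) is in the target of rule 4 but the environment (in an unstressed syllable) is not met → [u].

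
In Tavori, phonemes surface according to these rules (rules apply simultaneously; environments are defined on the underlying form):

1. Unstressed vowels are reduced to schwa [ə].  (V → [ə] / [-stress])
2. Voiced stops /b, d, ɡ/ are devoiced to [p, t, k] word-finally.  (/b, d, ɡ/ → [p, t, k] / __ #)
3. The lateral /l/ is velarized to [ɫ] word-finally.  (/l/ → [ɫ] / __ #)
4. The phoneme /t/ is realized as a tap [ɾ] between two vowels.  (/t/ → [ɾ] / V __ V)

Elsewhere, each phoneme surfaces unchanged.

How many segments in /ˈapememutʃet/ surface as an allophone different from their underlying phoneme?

4

Segments that undergo a rule: /e/ → [ə] (rule 1); /e/ → [ə] (rule 1); /u/ → [ə] (rule 1); /e/ → [ə] (rule 1).
All other segments surface unchanged.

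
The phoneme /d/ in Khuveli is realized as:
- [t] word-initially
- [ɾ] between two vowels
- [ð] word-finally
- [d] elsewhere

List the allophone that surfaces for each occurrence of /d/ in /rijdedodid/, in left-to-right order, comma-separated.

Occurrence 1 (position 4): no conditioning environment matches → elsewhere allophone [d].
Occurrence 2 (position 6): between two vowels → [ɾ].
Occurrence 3 (position 8): between two vowels → [ɾ].
Occurrence 4 (position 10): word-finally → [ð].

[d], [ɾ], [ɾ], [ð]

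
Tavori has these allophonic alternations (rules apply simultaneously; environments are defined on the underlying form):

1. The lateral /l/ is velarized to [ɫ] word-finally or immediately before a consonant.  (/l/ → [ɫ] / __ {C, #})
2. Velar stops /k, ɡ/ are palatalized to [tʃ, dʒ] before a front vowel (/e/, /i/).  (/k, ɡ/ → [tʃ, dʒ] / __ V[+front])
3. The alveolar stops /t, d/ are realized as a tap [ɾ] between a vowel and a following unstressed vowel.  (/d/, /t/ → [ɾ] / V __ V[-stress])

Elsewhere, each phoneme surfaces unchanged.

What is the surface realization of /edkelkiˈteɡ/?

[edtʃeɫtʃiˈteɡ]

/e/ — not in any rule's target class → [e].
/d/ (between /e/ and /k/) fails the environment for rule 3, so it stays [d].
Rule 2 applies to /k/ (between /d/ and /e/: before a front vowel) → [tʃ].
/e/ stays [e].
/l/ (between /e/ and /k/): word-finally or immediately before a consonant, so rule 1 applies → [ɫ].
/k/ meets the environment for rule 2 (before a front vowel) → [tʃ].
/i/ (between /k/ and /t/): no rule targets it → [i].
/t/ (between /i/ and /e/): rule 3 targets it, but not between a vowel and a following unstressed vowel → unchanged [t].
/e/ — not in any rule's target class → [e].
/ɡ/ (word-final): rule 2 targets it, but not before a front vowel → unchanged [ɡ].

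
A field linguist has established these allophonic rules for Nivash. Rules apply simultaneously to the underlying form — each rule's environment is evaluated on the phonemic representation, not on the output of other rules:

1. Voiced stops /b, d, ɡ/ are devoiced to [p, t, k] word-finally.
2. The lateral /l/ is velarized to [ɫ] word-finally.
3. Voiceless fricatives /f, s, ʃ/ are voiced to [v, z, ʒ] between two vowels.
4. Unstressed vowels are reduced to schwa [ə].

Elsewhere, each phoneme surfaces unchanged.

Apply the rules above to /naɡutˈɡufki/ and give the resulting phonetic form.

/n/ (word-initial): no rule targets it → [n].
/a/ (between /n/ and /ɡ/) occurs in an unstressed syllable → [ə] by rule 4.
/ɡ/ — between /a/ and /u/; rule 1 does not apply here → [ɡ].
/u/ (between /ɡ/ and /t/) occurs in an unstressed syllable → [ə] by rule 4.
/t/ stays [t].
/ɡ/ (between /t/ and /u/) fails the environment for rule 1, so it stays [ɡ].
/u/ — between /ɡ/ and /f/; rule 4 does not apply here → [u].
/f/ (between /u/ and /k/) fails the environment for rule 3, so it stays [f].
/k/ stays [k].
Rule 4 applies to /i/ (word-final: in an unstressed syllable) → [ə].

[nəɡətˈɡufkə]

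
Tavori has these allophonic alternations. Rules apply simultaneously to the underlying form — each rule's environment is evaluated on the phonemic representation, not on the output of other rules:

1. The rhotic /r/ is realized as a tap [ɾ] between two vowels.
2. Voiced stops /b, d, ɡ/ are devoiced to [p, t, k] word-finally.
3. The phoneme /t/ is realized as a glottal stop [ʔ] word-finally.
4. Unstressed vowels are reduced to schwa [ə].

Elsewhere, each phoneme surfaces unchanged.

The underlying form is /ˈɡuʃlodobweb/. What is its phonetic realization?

[ˈɡuʃlədəbwəp]

/ɡ/ (word-initial) is in the target of rule 2 but the environment (word-finally) is not met → [ɡ].
/u/ (between /ɡ/ and /ʃ/) is in the target of rule 4 but the environment (in an unstressed syllable) is not met → [u].
/ʃ/ stays [ʃ].
/l/ — not in any rule's target class → [l].
/o/ — between /l/ and /d/, in an unstressed syllable — surfaces as [ə] (rule 4).
/d/ (between /o/ and /o/) is in the target of rule 2 but the environment (word-finally) is not met → [d].
Rule 4 applies to /o/ (between /d/ and /b/: in an unstressed syllable) → [ə].
/b/ (between /o/ and /w/) fails the environment for rule 2, so it stays [b].
/w/ (between /b/ and /e/) is unaffected → [w].
/e/ (between /w/ and /b/) occurs in an unstressed syllable → [ə] by rule 4.
/b/ (word-final): word-finally, so rule 2 applies → [p].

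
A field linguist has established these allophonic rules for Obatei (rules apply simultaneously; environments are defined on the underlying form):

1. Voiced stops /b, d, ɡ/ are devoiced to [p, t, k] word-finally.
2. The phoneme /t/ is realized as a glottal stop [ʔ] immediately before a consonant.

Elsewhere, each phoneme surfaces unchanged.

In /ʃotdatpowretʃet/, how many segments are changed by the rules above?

3

Segments that undergo a rule: /t/ → [ʔ] (rule 2); /t/ → [ʔ] (rule 2); /t/ → [ʔ] (rule 2).
All other segments surface unchanged.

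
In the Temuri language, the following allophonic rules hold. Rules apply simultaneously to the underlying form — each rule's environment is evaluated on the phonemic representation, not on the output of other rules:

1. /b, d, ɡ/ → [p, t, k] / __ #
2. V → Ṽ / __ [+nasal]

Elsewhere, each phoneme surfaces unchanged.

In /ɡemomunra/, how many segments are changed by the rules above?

3

Segments that undergo a rule: /e/ → [ẽ] (rule 2); /o/ → [õ] (rule 2); /u/ → [ũ] (rule 2).
All other segments surface unchanged.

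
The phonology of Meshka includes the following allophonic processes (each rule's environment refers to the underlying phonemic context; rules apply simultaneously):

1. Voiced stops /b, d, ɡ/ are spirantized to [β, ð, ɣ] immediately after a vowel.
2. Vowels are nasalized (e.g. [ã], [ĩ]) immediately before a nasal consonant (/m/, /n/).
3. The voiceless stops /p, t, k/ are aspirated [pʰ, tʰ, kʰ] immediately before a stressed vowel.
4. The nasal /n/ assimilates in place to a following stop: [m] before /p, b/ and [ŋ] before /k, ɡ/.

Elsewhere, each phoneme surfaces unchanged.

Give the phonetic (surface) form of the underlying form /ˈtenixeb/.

[ˈtʰẽnixeβ]

/t/ (word-initial) occurs immediately before a stressed vowel → [tʰ] by rule 3.
/e/ meets the environment for rule 2 (before a nasal consonant) → [ẽ].
/n/ (between /e/ and /i/): rule 4 targets it, but not before a labial or velar stop → unchanged [n].
/i/ (between /n/ and /x/) is in the target of rule 2 but the environment (before a nasal consonant) is not met → [i].
/e/ (between /x/ and /b/) fails the environment for rule 2, so it stays [e].
/b/ — word-final, immediately after a vowel — surfaces as [β] (rule 1).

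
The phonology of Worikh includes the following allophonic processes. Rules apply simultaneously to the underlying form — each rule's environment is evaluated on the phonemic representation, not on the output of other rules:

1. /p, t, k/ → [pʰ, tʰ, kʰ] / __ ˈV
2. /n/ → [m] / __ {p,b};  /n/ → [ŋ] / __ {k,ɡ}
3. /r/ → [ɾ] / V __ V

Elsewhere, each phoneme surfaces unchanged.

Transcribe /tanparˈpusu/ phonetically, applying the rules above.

[tamparˈpʰusu]

/t/ (word-initial) fails the environment for rule 1, so it stays [t].
/a/ (between /t/ and /n/) is unaffected → [a].
/n/ — between /a/ and /p/, before a labial or velar stop — surfaces as [m] (rule 2).
/p/ — between /n/ and /a/; rule 1 does not apply here → [p].
/a/ (between /p/ and /r/) is unaffected → [a].
/r/ (between /a/ and /p/): rule 3 targets it, but not between two vowels → unchanged [r].
/p/ — between /r/ and /u/, immediately before a stressed vowel — surfaces as [pʰ] (rule 1).
/u/ stays [u].
/s/ (between /u/ and /u/) is unaffected → [s].
/u/ (word-final) is unaffected → [u].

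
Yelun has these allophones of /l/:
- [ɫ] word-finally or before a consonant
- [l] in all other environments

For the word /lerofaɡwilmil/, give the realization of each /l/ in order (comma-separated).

[l], [ɫ], [ɫ]

Occurrence 1 (position 1): no conditioning environment matches → elsewhere allophone [l].
Occurrence 2 (position 10): word-finally or before a consonant → [ɫ].
Occurrence 3 (position 13): word-finally or before a consonant → [ɫ].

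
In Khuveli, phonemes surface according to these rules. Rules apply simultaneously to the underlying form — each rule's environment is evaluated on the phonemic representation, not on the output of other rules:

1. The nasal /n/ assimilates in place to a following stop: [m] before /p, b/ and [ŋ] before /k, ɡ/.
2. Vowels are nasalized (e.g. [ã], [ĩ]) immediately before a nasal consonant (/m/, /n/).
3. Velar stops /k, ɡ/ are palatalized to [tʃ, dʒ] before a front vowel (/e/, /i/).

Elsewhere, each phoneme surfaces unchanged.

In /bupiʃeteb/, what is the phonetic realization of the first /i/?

/i/ — between /p/ and /ʃ/; rule 2 does not apply here → [i].

[i]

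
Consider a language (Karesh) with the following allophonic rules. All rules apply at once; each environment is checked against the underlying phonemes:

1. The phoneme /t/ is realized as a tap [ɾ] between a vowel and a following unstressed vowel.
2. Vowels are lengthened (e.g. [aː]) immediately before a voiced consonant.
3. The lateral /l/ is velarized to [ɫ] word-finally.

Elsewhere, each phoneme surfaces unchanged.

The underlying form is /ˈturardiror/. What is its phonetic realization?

/t/ (word-initial) is in the target of rule 1 but the environment (between a vowel and a following unstressed vowel) is not met → [t].
Rule 2 applies to /u/ (between /t/ and /r/: before a voiced consonant) → [uː].
/r/ stays [r].
/a/ (between /r/ and /r/) occurs before a voiced consonant → [aː] by rule 2.
/r/ (between /a/ and /d/): no rule targets it → [r].
/d/ — not in any rule's target class → [d].
/i/ meets the environment for rule 2 (before a voiced consonant) → [iː].
/r/ — not in any rule's target class → [r].
/o/ (between /r/ and /r/): before a voiced consonant, so rule 2 applies → [oː].
/r/ stays [r].

[ˈtuːraːrdiːroːr]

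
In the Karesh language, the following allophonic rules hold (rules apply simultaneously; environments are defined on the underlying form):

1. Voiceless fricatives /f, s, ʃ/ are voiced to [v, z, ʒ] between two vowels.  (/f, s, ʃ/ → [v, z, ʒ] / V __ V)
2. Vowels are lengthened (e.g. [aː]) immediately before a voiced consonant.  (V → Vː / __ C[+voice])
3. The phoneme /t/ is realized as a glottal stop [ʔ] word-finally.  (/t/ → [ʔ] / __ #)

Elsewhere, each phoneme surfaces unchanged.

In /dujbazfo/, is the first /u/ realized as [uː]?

Yes

Rule 2 applies to /u/ (between /d/ and /j/: before a voiced consonant) → [uː].
The actual realization is [uː], which matches [uː].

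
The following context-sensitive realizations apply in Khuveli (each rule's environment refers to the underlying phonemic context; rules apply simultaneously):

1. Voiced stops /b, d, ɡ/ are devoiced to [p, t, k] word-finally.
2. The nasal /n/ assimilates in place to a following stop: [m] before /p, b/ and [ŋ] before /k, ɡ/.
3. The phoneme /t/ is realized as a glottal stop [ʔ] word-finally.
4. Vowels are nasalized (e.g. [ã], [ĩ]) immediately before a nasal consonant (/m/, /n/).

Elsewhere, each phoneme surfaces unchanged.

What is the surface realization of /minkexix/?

/m/ — not in any rule's target class → [m].
/i/ (between /m/ and /n/) occurs before a nasal consonant → [ĩ] by rule 4.
/n/ (between /i/ and /k/) occurs before a labial or velar stop → [ŋ] by rule 2.
/k/ (between /n/ and /e/): no rule targets it → [k].
/e/ — between /k/ and /x/; rule 4 does not apply here → [e].
/x/ stays [x].
/i/ — between /x/ and /x/; rule 4 does not apply here → [i].
/x/ (word-final) is unaffected → [x].

[mĩŋkexix]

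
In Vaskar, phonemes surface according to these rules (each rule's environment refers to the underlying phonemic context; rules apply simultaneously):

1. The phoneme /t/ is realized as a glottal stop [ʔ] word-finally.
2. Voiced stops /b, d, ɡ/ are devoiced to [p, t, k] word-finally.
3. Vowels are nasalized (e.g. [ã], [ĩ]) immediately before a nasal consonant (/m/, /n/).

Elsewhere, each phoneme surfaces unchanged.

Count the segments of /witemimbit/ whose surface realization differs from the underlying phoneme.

Segments that undergo a rule: /e/ → [ẽ] (rule 3); /i/ → [ĩ] (rule 3); /t/ → [ʔ] (rule 1).
All other segments surface unchanged.

3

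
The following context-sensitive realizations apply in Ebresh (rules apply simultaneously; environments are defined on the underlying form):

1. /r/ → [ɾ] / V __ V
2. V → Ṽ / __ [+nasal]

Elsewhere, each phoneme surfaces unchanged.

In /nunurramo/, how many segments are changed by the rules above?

Segments that undergo a rule: /u/ → [ũ] (rule 2); /a/ → [ã] (rule 2).
All other segments surface unchanged.

2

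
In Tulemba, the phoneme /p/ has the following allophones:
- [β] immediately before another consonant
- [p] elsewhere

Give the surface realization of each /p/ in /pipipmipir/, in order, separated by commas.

Occurrence 1 (position 1): no conditioning environment matches → elsewhere allophone [p].
Occurrence 2 (position 3): no conditioning environment matches → elsewhere allophone [p].
Occurrence 3 (position 5): immediately before another consonant → [β].
Occurrence 4 (position 8): no conditioning environment matches → elsewhere allophone [p].

[p], [p], [β], [p]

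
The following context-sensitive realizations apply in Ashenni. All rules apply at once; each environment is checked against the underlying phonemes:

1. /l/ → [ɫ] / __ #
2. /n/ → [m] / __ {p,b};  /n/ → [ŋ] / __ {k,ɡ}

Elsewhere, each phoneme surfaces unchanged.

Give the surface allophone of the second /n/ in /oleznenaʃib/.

/n/ (between /e/ and /a/): rule 2 targets it, but not before a labial or velar stop → unchanged [n].

[n]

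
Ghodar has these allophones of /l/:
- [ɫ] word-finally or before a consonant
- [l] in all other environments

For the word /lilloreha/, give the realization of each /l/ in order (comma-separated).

[l], [ɫ], [l]

Occurrence 1 (position 1): no conditioning environment matches → elsewhere allophone [l].
Occurrence 2 (position 3): word-finally or before a consonant → [ɫ].
Occurrence 3 (position 4): no conditioning environment matches → elsewhere allophone [l].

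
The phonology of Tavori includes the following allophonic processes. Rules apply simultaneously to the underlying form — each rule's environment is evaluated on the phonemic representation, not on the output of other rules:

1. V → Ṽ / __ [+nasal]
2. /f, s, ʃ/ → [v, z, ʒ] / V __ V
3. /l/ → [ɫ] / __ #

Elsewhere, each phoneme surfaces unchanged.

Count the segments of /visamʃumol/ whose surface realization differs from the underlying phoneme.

4

Segments that undergo a rule: /s/ → [z] (rule 2); /a/ → [ã] (rule 1); /u/ → [ũ] (rule 1); /l/ → [ɫ] (rule 3).
All other segments surface unchanged.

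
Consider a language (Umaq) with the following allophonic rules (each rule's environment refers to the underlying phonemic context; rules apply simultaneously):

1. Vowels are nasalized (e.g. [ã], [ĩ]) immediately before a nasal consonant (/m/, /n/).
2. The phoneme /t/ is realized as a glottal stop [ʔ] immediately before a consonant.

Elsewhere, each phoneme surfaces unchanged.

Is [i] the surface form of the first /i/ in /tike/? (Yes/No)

/i/ — between /t/ and /k/; rule 1 does not apply here → [i].
The actual realization is [i], which matches [i].

Yes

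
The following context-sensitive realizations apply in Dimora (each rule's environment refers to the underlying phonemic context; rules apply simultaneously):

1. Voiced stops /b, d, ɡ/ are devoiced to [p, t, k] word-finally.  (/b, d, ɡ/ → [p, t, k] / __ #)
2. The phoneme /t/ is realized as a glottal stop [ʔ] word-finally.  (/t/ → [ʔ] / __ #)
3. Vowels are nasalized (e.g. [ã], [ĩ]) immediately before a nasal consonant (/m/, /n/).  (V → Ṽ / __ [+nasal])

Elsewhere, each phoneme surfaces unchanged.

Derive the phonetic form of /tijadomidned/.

[tijadõmidnet]

/t/ — word-initial; rule 2 does not apply here → [t].
/i/ (between /t/ and /j/) fails the environment for rule 3, so it stays [i].
/j/ stays [j].
/a/ (between /j/ and /d/) fails the environment for rule 3, so it stays [a].
/d/ (between /a/ and /o/) fails the environment for rule 1, so it stays [d].
/o/ (between /d/ and /m/) occurs before a nasal consonant → [õ] by rule 3.
/m/ — not in any rule's target class → [m].
/i/ (between /m/ and /d/) is in the target of rule 3 but the environment (before a nasal consonant) is not met → [i].
/d/ — between /i/ and /n/; rule 1 does not apply here → [d].
/n/ stays [n].
/e/ — between /n/ and /d/; rule 3 does not apply here → [e].
/d/ (word-final): word-finally, so rule 1 applies → [t].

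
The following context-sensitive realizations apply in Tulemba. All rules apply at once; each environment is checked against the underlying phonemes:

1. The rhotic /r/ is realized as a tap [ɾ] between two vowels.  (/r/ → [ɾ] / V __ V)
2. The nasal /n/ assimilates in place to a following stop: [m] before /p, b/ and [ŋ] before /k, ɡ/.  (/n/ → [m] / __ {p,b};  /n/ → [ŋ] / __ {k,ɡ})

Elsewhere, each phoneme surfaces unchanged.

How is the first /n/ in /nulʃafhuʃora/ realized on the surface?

/n/ (word-initial) is in the target of rule 2 but the environment (before a labial or velar stop) is not met → [n].

[n]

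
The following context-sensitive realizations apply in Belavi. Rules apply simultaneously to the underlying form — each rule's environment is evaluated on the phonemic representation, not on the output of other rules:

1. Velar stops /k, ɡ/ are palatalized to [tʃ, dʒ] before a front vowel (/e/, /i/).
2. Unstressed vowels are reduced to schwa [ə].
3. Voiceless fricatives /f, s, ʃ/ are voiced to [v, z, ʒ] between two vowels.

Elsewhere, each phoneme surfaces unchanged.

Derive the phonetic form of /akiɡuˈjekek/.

[ətʃəɡəˈjetʃək]

/a/ (word-initial) occurs in an unstressed syllable → [ə] by rule 2.
/k/ — between /a/ and /i/, before a front vowel — surfaces as [tʃ] (rule 1).
/i/ (between /k/ and /ɡ/): in an unstressed syllable, so rule 2 applies → [ə].
/ɡ/ (between /i/ and /u/) is in the target of rule 1 but the environment (before a front vowel) is not met → [ɡ].
/u/ meets the environment for rule 2 (in an unstressed syllable) → [ə].
/e/ (between /j/ and /k/) is in the target of rule 2 but the environment (in an unstressed syllable) is not met → [e].
/k/ (between /e/ and /e/) occurs before a front vowel → [tʃ] by rule 1.
Rule 2 applies to /e/ (between /k/ and /k/: in an unstressed syllable) → [ə].
/k/ (word-final): rule 1 targets it, but not before a front vowel → unchanged [k].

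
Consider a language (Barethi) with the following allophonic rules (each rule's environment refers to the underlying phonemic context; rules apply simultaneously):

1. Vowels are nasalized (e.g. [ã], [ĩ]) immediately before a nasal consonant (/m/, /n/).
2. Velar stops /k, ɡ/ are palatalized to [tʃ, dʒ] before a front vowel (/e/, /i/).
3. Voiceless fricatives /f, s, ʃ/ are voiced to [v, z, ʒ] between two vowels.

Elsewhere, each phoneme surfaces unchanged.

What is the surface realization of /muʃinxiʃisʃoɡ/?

/m/ (word-initial) is unaffected → [m].
/u/ (between /m/ and /ʃ/) fails the environment for rule 1, so it stays [u].
/ʃ/ meets the environment for rule 3 (between two vowels) → [ʒ].
/i/ (between /ʃ/ and /n/) occurs before a nasal consonant → [ĩ] by rule 1.
/n/ stays [n].
/x/ — not in any rule's target class → [x].
/i/ (between /x/ and /ʃ/): rule 1 targets it, but not before a nasal consonant → unchanged [i].
Rule 3 applies to /ʃ/ (between /i/ and /i/: between two vowels) → [ʒ].
/i/ (between /ʃ/ and /s/): rule 1 targets it, but not before a nasal consonant → unchanged [i].
/s/ (between /i/ and /ʃ/) fails the environment for rule 3, so it stays [s].
/ʃ/ (between /s/ and /o/) is in the target of rule 3 but the environment (between two vowels) is not met → [ʃ].
/o/ (between /ʃ/ and /ɡ/) is in the target of rule 1 but the environment (before a nasal consonant) is not met → [o].
/ɡ/ (word-final) fails the environment for rule 2, so it stays [ɡ].

[muʒĩnxiʒisʃoɡ]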